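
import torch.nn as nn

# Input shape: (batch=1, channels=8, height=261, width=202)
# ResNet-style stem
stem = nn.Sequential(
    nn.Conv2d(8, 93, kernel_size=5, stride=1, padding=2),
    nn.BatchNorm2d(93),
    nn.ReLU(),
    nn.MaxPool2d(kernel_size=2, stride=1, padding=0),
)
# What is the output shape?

Input shape: (1, 8, 261, 202)
  -> after Conv2d 5x5 stride=1: (1, 93, 261, 202)
Output shape: (1, 93, 260, 201)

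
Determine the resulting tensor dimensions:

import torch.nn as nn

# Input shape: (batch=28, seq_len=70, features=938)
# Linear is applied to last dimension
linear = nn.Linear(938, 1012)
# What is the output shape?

Input shape: (28, 70, 938)
Output shape: (28, 70, 1012)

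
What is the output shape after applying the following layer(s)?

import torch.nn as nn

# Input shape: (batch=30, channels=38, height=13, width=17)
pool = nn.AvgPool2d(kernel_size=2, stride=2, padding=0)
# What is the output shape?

Input shape: (30, 38, 13, 17)
Output shape: (30, 38, 6, 8)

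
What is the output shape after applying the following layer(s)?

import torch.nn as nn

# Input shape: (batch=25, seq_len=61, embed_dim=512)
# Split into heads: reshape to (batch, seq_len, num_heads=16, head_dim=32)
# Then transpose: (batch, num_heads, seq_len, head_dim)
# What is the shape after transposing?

Input shape: (25, 61, 512)
  -> after reshape: (25, 61, 16, 32)
Output shape: (25, 16, 61, 32)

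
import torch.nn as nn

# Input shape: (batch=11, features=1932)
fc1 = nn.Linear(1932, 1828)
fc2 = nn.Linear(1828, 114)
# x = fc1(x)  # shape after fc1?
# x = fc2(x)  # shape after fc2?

Input shape: (11, 1932)
  -> after fc1: (11, 1828)
Output shape: (11, 114)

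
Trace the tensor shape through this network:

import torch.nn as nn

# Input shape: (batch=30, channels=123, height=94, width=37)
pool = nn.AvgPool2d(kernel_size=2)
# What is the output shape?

Input shape: (30, 123, 94, 37)
Output shape: (30, 123, 47, 18)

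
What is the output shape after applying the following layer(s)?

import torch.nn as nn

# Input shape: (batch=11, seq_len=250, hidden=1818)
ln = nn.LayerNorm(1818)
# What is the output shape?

Input shape: (11, 250, 1818)
Output shape: (11, 250, 1818)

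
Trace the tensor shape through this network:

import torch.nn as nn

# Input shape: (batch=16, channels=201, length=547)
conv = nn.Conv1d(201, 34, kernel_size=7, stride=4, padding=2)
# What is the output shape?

Input shape: (16, 201, 547)
Output shape: (16, 34, 137)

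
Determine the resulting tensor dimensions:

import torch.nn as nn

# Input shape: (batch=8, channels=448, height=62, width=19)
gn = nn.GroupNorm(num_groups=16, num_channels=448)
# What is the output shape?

Input shape: (8, 448, 62, 19)
Output shape: (8, 448, 62, 19)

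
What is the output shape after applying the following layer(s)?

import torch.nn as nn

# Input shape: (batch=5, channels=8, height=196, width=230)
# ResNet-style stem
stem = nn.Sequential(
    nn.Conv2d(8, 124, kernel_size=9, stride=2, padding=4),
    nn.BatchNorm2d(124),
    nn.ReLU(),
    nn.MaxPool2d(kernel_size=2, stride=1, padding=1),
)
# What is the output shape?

Input shape: (5, 8, 196, 230)
  -> after Conv2d 9x9 stride=2: (5, 124, 98, 115)
Output shape: (5, 124, 99, 116)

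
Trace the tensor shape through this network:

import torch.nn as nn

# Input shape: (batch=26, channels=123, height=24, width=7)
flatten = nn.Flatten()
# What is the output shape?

Input shape: (26, 123, 24, 7)
Output shape: (26, 20664)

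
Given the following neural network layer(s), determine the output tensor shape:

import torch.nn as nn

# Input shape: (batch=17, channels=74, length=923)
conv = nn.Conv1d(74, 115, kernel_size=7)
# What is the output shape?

Input shape: (17, 74, 923)
Output shape: (17, 115, 917)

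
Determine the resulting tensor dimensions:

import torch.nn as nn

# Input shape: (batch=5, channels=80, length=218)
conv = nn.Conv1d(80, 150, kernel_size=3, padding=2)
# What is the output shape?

Input shape: (5, 80, 218)
Output shape: (5, 150, 220)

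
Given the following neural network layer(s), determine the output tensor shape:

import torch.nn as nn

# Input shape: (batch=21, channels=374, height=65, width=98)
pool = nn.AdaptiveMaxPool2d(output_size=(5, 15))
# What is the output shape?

Input shape: (21, 374, 65, 98)
Output shape: (21, 374, 5, 15)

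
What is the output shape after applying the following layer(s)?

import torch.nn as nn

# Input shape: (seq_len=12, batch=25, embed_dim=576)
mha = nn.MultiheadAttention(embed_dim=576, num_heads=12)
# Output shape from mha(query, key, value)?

Input shape: (12, 25, 576)
Output shape: (12, 25, 576)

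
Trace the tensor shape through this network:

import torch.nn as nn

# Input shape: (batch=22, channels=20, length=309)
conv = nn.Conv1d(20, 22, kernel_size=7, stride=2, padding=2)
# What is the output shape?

Input shape: (22, 20, 309)
Output shape: (22, 22, 154)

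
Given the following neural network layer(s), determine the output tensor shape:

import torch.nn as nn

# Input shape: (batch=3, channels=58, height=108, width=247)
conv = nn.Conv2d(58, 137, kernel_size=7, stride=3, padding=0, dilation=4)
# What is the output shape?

Input shape: (3, 58, 108, 247)
Output shape: (3, 137, 28, 75)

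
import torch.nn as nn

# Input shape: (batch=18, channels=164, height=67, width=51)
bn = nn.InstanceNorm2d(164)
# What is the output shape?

Input shape: (18, 164, 67, 51)
Output shape: (18, 164, 67, 51)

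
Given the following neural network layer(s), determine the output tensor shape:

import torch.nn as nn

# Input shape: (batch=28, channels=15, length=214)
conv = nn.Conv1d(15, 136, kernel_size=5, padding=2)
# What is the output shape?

Input shape: (28, 15, 214)
Output shape: (28, 136, 214)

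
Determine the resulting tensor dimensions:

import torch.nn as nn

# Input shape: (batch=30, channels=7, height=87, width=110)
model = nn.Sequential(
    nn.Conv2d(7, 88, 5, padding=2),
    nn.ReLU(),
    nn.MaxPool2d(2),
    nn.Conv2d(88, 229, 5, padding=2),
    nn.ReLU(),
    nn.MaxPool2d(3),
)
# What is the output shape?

Input shape: (30, 7, 87, 110)
  -> after first Conv2d: (30, 88, 87, 110)
  -> after first MaxPool2d: (30, 88, 43, 55)
  -> after second Conv2d: (30, 229, 43, 55)
Output shape: (30, 229, 14, 18)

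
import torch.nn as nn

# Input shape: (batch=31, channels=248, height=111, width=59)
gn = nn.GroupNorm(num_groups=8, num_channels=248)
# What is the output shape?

Input shape: (31, 248, 111, 59)
Output shape: (31, 248, 111, 59)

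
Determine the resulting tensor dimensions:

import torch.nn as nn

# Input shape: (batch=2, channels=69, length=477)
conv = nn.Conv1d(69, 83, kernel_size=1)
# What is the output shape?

Input shape: (2, 69, 477)
Output shape: (2, 83, 477)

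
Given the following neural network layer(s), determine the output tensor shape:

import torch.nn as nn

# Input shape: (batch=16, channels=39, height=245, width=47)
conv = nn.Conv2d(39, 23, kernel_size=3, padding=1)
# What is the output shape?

Input shape: (16, 39, 245, 47)
Output shape: (16, 23, 245, 47)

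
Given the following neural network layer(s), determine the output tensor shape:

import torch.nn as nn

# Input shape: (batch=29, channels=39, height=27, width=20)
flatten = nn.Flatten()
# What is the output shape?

Input shape: (29, 39, 27, 20)
Output shape: (29, 21060)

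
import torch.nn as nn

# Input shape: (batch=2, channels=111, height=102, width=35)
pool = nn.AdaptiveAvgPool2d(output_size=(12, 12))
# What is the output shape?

Input shape: (2, 111, 102, 35)
Output shape: (2, 111, 12, 12)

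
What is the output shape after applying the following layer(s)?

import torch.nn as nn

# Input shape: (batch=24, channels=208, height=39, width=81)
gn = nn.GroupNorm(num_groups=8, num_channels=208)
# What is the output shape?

Input shape: (24, 208, 39, 81)
Output shape: (24, 208, 39, 81)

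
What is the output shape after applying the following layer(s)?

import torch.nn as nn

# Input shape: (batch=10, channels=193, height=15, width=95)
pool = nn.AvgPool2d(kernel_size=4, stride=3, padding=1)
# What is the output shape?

Input shape: (10, 193, 15, 95)
Output shape: (10, 193, 5, 32)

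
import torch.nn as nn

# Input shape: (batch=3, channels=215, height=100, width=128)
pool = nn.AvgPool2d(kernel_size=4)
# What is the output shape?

Input shape: (3, 215, 100, 128)
Output shape: (3, 215, 25, 32)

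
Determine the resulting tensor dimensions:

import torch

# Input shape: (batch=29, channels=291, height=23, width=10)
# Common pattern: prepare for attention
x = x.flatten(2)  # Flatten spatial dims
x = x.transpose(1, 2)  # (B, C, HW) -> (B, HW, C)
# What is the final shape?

Input shape: (29, 291, 23, 10)
  -> after flatten(2): (29, 291, 230)
Output shape: (29, 230, 291)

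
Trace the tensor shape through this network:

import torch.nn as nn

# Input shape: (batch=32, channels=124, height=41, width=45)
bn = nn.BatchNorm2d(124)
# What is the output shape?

Input shape: (32, 124, 41, 45)
Output shape: (32, 124, 41, 45)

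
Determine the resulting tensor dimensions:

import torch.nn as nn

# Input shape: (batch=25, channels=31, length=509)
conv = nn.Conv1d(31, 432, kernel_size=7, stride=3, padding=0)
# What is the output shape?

Input shape: (25, 31, 509)
Output shape: (25, 432, 168)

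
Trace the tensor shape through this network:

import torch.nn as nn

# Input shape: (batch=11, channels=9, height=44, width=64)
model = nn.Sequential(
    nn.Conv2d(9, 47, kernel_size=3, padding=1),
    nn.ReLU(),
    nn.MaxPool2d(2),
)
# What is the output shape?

Input shape: (11, 9, 44, 64)
  -> after Conv2d: (11, 47, 44, 64)
  -> after ReLU: (11, 47, 44, 64)
Output shape: (11, 47, 22, 32)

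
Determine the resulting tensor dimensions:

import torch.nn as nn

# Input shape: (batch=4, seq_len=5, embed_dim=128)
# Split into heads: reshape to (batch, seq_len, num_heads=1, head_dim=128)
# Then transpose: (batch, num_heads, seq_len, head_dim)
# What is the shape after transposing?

Input shape: (4, 5, 128)
  -> after reshape: (4, 5, 1, 128)
Output shape: (4, 1, 5, 128)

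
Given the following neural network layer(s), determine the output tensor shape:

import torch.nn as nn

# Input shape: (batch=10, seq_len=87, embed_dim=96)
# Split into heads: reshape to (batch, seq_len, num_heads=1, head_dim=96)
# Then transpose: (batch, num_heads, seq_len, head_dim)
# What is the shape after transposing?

Input shape: (10, 87, 96)
  -> after reshape: (10, 87, 1, 96)
Output shape: (10, 1, 87, 96)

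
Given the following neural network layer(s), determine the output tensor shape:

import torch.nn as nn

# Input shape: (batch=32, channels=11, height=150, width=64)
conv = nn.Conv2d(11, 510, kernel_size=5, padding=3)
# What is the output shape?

Input shape: (32, 11, 150, 64)
Output shape: (32, 510, 152, 66)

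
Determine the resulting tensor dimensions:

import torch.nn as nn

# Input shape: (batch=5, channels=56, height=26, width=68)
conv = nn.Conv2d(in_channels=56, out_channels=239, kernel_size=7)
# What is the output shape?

Input shape: (5, 56, 26, 68)
Output shape: (5, 239, 20, 62)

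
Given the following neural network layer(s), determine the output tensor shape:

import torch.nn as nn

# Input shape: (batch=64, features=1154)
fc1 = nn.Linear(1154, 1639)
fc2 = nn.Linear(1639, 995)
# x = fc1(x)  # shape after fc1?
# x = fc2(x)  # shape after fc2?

Input shape: (64, 1154)
  -> after fc1: (64, 1639)
Output shape: (64, 995)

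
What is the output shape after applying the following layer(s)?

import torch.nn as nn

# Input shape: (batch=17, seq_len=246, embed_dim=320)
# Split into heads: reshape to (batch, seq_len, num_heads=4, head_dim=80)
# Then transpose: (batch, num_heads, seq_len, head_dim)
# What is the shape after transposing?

Input shape: (17, 246, 320)
  -> after reshape: (17, 246, 4, 80)
Output shape: (17, 4, 246, 80)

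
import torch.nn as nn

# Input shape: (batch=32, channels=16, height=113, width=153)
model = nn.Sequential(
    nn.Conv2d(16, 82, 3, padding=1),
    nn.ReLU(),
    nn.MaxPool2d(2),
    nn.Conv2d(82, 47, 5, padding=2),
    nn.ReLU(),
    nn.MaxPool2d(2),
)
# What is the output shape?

Input shape: (32, 16, 113, 153)
  -> after first Conv2d: (32, 82, 113, 153)
  -> after first MaxPool2d: (32, 82, 56, 76)
  -> after second Conv2d: (32, 47, 56, 76)
Output shape: (32, 47, 28, 38)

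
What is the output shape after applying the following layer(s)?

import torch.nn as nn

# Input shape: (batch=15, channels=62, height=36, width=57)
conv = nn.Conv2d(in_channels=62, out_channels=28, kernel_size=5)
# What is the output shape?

Input shape: (15, 62, 36, 57)
Output shape: (15, 28, 32, 53)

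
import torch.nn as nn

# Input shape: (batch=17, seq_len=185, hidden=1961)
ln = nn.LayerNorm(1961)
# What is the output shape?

Input shape: (17, 185, 1961)
Output shape: (17, 185, 1961)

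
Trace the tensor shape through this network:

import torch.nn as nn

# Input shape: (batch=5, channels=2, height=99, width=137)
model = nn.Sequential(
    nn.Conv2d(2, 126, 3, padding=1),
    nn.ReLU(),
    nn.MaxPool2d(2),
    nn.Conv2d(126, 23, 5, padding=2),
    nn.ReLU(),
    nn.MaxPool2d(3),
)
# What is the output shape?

Input shape: (5, 2, 99, 137)
  -> after first Conv2d: (5, 126, 99, 137)
  -> after first MaxPool2d: (5, 126, 49, 68)
  -> after second Conv2d: (5, 23, 49, 68)
Output shape: (5, 23, 16, 22)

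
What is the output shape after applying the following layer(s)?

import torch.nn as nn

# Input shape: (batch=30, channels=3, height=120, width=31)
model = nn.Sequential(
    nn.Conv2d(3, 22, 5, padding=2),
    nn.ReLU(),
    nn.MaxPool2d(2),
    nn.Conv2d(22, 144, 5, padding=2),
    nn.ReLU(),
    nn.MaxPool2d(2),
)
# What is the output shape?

Input shape: (30, 3, 120, 31)
  -> after first Conv2d: (30, 22, 120, 31)
  -> after first MaxPool2d: (30, 22, 60, 15)
  -> after second Conv2d: (30, 144, 60, 15)
Output shape: (30, 144, 30, 7)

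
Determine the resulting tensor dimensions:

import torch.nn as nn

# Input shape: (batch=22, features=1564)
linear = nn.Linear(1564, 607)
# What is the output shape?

Input shape: (22, 1564)
Output shape: (22, 607)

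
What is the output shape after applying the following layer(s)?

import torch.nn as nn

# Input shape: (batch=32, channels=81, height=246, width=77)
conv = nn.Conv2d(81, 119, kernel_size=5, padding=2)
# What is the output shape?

Input shape: (32, 81, 246, 77)
Output shape: (32, 119, 246, 77)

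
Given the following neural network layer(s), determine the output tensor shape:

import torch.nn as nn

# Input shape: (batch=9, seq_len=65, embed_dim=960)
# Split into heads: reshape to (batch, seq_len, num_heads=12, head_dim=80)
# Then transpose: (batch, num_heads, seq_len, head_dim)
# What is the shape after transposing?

Input shape: (9, 65, 960)
  -> after reshape: (9, 65, 12, 80)
Output shape: (9, 12, 65, 80)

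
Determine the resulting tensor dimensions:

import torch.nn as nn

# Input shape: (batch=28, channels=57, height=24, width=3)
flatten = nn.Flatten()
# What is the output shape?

Input shape: (28, 57, 24, 3)
Output shape: (28, 4104)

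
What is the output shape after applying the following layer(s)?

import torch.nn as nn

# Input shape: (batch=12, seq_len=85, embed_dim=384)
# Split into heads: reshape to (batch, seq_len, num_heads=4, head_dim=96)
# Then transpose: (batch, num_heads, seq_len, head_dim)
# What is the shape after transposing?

Input shape: (12, 85, 384)
  -> after reshape: (12, 85, 4, 96)
Output shape: (12, 4, 85, 96)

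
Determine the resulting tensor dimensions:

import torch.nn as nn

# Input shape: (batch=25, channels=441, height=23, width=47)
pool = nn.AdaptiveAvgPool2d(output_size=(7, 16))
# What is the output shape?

Input shape: (25, 441, 23, 47)
Output shape: (25, 441, 7, 16)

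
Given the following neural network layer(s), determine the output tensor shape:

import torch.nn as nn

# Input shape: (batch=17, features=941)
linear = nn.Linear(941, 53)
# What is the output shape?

Input shape: (17, 941)
Output shape: (17, 53)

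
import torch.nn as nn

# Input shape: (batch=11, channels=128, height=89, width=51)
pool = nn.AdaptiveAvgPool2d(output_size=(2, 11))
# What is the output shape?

Input shape: (11, 128, 89, 51)
Output shape: (11, 128, 2, 11)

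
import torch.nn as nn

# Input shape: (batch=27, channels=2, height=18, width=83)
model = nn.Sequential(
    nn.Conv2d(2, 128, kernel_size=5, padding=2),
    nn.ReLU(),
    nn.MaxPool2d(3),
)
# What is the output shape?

Input shape: (27, 2, 18, 83)
  -> after Conv2d: (27, 128, 18, 83)
  -> after ReLU: (27, 128, 18, 83)
Output shape: (27, 128, 6, 27)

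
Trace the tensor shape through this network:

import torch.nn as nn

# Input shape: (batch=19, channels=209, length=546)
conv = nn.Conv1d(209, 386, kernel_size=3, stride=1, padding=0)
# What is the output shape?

Input shape: (19, 209, 546)
Output shape: (19, 386, 544)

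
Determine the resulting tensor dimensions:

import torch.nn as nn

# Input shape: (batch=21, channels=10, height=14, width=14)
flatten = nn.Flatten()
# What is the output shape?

Input shape: (21, 10, 14, 14)
Output shape: (21, 1960)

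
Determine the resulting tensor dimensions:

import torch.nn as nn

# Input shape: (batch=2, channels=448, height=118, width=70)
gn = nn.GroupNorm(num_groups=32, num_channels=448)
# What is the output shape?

Input shape: (2, 448, 118, 70)
Output shape: (2, 448, 118, 70)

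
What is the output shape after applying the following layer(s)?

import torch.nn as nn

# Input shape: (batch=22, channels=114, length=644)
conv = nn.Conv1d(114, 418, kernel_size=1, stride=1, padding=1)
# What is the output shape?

Input shape: (22, 114, 644)
Output shape: (22, 418, 646)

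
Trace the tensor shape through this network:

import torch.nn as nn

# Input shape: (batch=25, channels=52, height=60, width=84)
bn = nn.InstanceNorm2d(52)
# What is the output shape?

Input shape: (25, 52, 60, 84)
Output shape: (25, 52, 60, 84)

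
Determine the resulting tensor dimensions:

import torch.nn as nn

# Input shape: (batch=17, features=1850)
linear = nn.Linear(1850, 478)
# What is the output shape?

Input shape: (17, 1850)
Output shape: (17, 478)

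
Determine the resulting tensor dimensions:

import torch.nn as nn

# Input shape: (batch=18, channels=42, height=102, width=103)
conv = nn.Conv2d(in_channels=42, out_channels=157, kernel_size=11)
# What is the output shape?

Input shape: (18, 42, 102, 103)
Output shape: (18, 157, 92, 93)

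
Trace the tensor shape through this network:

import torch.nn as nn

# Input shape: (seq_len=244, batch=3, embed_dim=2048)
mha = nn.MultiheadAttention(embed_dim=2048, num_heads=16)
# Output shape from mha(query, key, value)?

Input shape: (244, 3, 2048)
Output shape: (244, 3, 2048)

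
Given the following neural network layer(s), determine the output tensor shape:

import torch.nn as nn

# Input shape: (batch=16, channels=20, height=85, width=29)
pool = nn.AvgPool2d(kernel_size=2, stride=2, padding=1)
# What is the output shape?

Input shape: (16, 20, 85, 29)
Output shape: (16, 20, 43, 15)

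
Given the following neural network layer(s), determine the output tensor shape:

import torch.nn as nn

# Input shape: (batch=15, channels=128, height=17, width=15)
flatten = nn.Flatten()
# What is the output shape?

Input shape: (15, 128, 17, 15)
Output shape: (15, 32640)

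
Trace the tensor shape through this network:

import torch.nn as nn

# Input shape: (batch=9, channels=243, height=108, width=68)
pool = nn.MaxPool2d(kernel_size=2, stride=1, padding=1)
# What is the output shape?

Input shape: (9, 243, 108, 68)
Output shape: (9, 243, 109, 69)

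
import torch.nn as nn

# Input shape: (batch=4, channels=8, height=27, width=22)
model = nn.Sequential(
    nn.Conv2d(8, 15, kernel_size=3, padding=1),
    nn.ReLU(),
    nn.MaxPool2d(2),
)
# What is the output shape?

Input shape: (4, 8, 27, 22)
  -> after Conv2d: (4, 15, 27, 22)
  -> after ReLU: (4, 15, 27, 22)
Output shape: (4, 15, 13, 11)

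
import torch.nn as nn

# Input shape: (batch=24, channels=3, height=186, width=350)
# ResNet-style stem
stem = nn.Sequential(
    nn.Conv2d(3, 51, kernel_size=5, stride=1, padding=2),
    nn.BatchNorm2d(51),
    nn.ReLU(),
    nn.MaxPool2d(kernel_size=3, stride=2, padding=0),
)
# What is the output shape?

Input shape: (24, 3, 186, 350)
  -> after Conv2d 5x5 stride=1: (24, 51, 186, 350)
Output shape: (24, 51, 92, 174)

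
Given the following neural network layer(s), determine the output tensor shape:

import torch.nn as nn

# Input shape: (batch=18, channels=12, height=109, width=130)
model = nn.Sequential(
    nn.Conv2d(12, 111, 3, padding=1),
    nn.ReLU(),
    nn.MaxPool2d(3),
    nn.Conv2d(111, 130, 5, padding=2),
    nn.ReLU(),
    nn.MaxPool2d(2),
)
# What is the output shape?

Input shape: (18, 12, 109, 130)
  -> after first Conv2d: (18, 111, 109, 130)
  -> after first MaxPool2d: (18, 111, 36, 43)
  -> after second Conv2d: (18, 130, 36, 43)
Output shape: (18, 130, 18, 21)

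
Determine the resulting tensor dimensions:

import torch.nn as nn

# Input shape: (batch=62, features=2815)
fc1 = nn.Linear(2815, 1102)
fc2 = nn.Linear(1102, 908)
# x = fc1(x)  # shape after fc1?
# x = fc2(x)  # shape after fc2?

Input shape: (62, 2815)
  -> after fc1: (62, 1102)
Output shape: (62, 908)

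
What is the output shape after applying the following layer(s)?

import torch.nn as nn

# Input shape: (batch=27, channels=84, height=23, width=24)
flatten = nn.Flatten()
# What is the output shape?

Input shape: (27, 84, 23, 24)
Output shape: (27, 46368)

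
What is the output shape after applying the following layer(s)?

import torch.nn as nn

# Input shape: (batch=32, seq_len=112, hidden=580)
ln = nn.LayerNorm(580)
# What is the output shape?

Input shape: (32, 112, 580)
Output shape: (32, 112, 580)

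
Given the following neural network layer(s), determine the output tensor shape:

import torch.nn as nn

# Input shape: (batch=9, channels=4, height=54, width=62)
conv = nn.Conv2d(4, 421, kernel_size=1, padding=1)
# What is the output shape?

Input shape: (9, 4, 54, 62)
Output shape: (9, 421, 56, 64)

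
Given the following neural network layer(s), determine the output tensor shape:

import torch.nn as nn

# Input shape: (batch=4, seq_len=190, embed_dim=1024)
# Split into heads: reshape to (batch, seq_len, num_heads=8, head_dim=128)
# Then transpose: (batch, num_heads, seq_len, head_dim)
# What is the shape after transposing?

Input shape: (4, 190, 1024)
  -> after reshape: (4, 190, 8, 128)
Output shape: (4, 8, 190, 128)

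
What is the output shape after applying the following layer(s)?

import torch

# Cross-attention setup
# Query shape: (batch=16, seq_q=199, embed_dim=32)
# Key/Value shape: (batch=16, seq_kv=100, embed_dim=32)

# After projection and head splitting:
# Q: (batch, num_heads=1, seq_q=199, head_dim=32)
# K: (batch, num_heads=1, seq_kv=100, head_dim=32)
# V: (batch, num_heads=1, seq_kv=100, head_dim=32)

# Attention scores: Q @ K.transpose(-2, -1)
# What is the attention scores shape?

Input shape: (16, 199, 32)
Output shape: (16, 1, 199, 100)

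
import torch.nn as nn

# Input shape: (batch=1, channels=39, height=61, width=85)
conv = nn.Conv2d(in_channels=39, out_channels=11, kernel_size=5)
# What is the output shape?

Input shape: (1, 39, 61, 85)
Output shape: (1, 11, 57, 81)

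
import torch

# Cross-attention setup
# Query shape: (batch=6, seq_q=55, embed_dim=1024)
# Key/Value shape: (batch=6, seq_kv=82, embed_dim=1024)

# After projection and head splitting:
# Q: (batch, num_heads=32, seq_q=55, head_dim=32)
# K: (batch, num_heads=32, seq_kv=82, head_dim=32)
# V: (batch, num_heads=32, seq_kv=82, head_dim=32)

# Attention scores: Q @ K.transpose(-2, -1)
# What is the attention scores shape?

Input shape: (6, 55, 1024)
Output shape: (6, 32, 55, 82)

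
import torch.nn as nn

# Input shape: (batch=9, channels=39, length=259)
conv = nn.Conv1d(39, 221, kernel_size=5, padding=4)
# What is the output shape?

Input shape: (9, 39, 259)
Output shape: (9, 221, 263)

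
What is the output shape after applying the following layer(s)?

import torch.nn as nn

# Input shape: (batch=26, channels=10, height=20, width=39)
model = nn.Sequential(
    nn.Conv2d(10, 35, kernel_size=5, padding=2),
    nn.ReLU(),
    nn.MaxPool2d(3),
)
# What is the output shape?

Input shape: (26, 10, 20, 39)
  -> after Conv2d: (26, 35, 20, 39)
  -> after ReLU: (26, 35, 20, 39)
Output shape: (26, 35, 6, 13)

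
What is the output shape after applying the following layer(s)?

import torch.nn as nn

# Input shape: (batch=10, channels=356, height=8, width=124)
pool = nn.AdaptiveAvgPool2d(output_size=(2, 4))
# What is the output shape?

Input shape: (10, 356, 8, 124)
Output shape: (10, 356, 2, 4)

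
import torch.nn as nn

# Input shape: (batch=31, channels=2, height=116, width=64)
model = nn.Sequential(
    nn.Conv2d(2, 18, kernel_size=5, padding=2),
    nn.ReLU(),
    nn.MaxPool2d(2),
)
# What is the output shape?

Input shape: (31, 2, 116, 64)
  -> after Conv2d: (31, 18, 116, 64)
  -> after ReLU: (31, 18, 116, 64)
Output shape: (31, 18, 58, 32)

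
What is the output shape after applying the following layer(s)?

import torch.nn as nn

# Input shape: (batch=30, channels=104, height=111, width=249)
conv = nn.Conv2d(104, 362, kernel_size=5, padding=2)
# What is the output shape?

Input shape: (30, 104, 111, 249)
Output shape: (30, 362, 111, 249)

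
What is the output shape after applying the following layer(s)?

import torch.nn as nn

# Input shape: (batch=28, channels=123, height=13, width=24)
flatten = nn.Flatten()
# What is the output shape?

Input shape: (28, 123, 13, 24)
Output shape: (28, 38376)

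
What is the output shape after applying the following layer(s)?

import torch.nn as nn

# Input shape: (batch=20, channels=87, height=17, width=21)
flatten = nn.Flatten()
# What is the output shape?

Input shape: (20, 87, 17, 21)
Output shape: (20, 31059)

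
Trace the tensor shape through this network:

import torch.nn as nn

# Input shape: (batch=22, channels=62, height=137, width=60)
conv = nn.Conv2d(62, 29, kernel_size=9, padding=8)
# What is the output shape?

Input shape: (22, 62, 137, 60)
Output shape: (22, 29, 145, 68)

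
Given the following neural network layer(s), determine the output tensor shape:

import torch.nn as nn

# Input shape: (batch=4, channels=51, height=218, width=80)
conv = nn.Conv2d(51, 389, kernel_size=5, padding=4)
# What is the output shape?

Input shape: (4, 51, 218, 80)
Output shape: (4, 389, 222, 84)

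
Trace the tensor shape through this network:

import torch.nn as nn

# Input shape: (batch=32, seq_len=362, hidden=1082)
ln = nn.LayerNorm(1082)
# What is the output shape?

Input shape: (32, 362, 1082)
Output shape: (32, 362, 1082)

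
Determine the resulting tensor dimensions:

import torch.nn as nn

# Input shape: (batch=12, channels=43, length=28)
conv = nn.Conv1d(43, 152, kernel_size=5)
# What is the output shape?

Input shape: (12, 43, 28)
Output shape: (12, 152, 24)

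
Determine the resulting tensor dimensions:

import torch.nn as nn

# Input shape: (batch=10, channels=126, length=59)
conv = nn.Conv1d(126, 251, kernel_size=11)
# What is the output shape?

Input shape: (10, 126, 59)
Output shape: (10, 251, 49)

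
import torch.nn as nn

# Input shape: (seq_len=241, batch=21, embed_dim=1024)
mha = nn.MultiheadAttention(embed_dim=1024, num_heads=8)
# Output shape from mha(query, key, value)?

Input shape: (241, 21, 1024)
Output shape: (241, 21, 1024)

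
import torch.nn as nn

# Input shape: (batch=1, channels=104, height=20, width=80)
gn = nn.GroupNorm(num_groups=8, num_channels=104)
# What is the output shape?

Input shape: (1, 104, 20, 80)
Output shape: (1, 104, 20, 80)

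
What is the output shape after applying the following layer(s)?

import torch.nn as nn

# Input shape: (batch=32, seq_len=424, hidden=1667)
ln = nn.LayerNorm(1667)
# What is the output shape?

Input shape: (32, 424, 1667)
Output shape: (32, 424, 1667)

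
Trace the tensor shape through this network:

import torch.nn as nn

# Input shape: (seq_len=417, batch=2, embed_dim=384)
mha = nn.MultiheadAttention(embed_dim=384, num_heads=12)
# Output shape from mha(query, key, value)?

Input shape: (417, 2, 384)
Output shape: (417, 2, 384)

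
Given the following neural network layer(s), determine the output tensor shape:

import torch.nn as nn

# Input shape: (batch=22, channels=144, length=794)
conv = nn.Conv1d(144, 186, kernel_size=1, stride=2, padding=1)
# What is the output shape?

Input shape: (22, 144, 794)
Output shape: (22, 186, 398)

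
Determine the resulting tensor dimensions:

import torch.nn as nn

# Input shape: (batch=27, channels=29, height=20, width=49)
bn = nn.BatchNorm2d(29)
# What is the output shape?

Input shape: (27, 29, 20, 49)
Output shape: (27, 29, 20, 49)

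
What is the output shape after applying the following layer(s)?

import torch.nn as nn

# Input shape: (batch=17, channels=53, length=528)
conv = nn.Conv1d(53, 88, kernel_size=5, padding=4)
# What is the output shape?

Input shape: (17, 53, 528)
Output shape: (17, 88, 532)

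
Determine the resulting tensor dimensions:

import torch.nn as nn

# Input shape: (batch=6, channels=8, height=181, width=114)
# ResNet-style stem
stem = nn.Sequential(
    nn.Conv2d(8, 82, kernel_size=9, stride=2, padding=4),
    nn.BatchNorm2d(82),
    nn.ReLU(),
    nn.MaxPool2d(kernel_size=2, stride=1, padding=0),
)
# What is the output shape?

Input shape: (6, 8, 181, 114)
  -> after Conv2d 9x9 stride=2: (6, 82, 91, 57)
Output shape: (6, 82, 90, 56)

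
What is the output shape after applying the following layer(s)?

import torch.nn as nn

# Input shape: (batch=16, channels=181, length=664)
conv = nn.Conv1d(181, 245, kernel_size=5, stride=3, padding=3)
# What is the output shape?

Input shape: (16, 181, 664)
Output shape: (16, 245, 222)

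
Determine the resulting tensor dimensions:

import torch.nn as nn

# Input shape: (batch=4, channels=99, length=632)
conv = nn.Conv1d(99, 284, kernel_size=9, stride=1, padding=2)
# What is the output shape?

Input shape: (4, 99, 632)
Output shape: (4, 284, 628)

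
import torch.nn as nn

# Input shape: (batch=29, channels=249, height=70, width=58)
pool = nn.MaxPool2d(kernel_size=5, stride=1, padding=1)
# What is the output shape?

Input shape: (29, 249, 70, 58)
Output shape: (29, 249, 68, 56)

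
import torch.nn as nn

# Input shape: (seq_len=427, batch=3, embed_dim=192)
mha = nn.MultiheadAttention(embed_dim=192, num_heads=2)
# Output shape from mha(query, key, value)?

Input shape: (427, 3, 192)
Output shape: (427, 3, 192)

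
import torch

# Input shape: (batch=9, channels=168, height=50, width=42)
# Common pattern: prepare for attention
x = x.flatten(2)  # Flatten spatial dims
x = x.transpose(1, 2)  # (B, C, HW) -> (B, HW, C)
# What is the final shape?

Input shape: (9, 168, 50, 42)
  -> after flatten(2): (9, 168, 2100)
Output shape: (9, 2100, 168)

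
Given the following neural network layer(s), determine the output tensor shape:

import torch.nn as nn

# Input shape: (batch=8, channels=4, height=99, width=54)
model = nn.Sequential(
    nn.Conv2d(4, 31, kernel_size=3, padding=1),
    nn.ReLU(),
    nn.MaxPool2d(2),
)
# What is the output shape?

Input shape: (8, 4, 99, 54)
  -> after Conv2d: (8, 31, 99, 54)
  -> after ReLU: (8, 31, 99, 54)
Output shape: (8, 31, 49, 27)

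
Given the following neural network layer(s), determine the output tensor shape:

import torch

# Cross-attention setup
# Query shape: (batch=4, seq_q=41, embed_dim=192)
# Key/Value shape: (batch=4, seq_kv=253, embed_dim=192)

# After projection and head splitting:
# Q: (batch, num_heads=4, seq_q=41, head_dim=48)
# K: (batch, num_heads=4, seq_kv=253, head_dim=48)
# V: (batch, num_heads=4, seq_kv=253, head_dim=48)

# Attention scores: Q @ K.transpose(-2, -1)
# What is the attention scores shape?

Input shape: (4, 41, 192)
Output shape: (4, 4, 41, 253)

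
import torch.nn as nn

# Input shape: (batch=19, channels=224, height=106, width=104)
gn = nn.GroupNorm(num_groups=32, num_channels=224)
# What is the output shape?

Input shape: (19, 224, 106, 104)
Output shape: (19, 224, 106, 104)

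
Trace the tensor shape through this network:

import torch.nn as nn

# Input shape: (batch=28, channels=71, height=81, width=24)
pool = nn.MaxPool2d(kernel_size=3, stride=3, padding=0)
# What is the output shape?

Input shape: (28, 71, 81, 24)
Output shape: (28, 71, 27, 8)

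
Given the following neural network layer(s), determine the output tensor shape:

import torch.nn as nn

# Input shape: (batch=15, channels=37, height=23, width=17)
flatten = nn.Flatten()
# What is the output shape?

Input shape: (15, 37, 23, 17)
Output shape: (15, 14467)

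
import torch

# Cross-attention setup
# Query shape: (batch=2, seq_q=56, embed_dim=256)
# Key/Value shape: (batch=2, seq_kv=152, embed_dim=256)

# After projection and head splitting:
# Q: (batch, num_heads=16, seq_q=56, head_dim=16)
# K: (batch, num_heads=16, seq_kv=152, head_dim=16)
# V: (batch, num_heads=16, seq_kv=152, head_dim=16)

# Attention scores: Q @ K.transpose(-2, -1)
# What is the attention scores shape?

Input shape: (2, 56, 256)
Output shape: (2, 16, 56, 152)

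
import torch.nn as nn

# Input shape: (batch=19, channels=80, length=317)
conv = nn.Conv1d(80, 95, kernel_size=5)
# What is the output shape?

Input shape: (19, 80, 317)
Output shape: (19, 95, 313)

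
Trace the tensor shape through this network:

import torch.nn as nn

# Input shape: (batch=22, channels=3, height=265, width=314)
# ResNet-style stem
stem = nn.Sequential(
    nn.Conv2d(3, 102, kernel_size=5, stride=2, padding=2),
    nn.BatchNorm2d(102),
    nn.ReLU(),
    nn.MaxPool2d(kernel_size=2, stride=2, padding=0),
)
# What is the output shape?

Input shape: (22, 3, 265, 314)
  -> after Conv2d 5x5 stride=2: (22, 102, 133, 157)
Output shape: (22, 102, 66, 78)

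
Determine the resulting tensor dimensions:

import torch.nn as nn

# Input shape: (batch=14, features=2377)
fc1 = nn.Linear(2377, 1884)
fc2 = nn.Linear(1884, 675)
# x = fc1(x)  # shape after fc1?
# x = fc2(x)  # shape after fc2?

Input shape: (14, 2377)
  -> after fc1: (14, 1884)
Output shape: (14, 675)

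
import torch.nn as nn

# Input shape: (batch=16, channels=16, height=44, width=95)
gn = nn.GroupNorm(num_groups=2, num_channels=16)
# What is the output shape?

Input shape: (16, 16, 44, 95)
Output shape: (16, 16, 44, 95)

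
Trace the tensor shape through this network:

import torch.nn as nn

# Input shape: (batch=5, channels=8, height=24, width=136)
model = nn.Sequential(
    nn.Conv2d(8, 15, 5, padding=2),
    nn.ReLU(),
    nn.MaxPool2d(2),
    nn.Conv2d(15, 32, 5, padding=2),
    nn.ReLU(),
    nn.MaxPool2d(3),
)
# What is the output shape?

Input shape: (5, 8, 24, 136)
  -> after first Conv2d: (5, 15, 24, 136)
  -> after first MaxPool2d: (5, 15, 12, 68)
  -> after second Conv2d: (5, 32, 12, 68)
Output shape: (5, 32, 4, 22)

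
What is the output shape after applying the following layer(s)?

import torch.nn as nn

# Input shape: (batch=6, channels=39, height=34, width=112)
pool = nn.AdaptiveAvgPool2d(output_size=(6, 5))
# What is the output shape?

Input shape: (6, 39, 34, 112)
Output shape: (6, 39, 6, 5)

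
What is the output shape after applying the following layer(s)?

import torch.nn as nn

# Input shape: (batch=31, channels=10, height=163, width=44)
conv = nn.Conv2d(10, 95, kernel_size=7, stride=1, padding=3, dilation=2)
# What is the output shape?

Input shape: (31, 10, 163, 44)
Output shape: (31, 95, 157, 38)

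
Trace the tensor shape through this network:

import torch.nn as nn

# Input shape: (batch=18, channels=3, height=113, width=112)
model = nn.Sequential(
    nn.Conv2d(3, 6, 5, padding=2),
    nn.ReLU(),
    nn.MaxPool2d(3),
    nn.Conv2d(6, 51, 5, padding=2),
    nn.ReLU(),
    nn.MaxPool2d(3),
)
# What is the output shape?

Input shape: (18, 3, 113, 112)
  -> after first Conv2d: (18, 6, 113, 112)
  -> after first MaxPool2d: (18, 6, 37, 37)
  -> after second Conv2d: (18, 51, 37, 37)
Output shape: (18, 51, 12, 12)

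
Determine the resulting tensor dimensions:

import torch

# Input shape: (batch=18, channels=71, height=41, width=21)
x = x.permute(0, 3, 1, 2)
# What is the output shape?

Input shape: (18, 71, 41, 21)
Output shape: (18, 21, 71, 41)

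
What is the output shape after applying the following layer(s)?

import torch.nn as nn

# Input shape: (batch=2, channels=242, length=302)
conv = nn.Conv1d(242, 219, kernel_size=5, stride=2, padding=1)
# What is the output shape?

Input shape: (2, 242, 302)
Output shape: (2, 219, 150)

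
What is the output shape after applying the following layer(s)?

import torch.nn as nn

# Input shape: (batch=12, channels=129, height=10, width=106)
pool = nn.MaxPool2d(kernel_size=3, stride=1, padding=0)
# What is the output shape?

Input shape: (12, 129, 10, 106)
Output shape: (12, 129, 8, 104)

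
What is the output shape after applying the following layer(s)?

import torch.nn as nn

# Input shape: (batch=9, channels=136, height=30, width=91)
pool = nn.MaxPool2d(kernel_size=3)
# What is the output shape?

Input shape: (9, 136, 30, 91)
Output shape: (9, 136, 10, 30)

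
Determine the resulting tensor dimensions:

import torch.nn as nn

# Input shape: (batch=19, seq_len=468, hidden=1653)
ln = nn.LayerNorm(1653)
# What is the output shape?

Input shape: (19, 468, 1653)
Output shape: (19, 468, 1653)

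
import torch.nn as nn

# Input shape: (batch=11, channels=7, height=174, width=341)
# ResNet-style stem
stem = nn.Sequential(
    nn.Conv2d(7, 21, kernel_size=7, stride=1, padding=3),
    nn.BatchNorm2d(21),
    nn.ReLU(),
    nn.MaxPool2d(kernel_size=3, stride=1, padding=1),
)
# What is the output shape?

Input shape: (11, 7, 174, 341)
  -> after Conv2d 7x7 stride=1: (11, 21, 174, 341)
Output shape: (11, 21, 174, 341)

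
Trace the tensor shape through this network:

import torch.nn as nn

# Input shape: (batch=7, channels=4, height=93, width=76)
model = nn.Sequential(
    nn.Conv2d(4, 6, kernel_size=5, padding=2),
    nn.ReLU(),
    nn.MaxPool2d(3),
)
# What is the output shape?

Input shape: (7, 4, 93, 76)
  -> after Conv2d: (7, 6, 93, 76)
  -> after ReLU: (7, 6, 93, 76)
Output shape: (7, 6, 31, 25)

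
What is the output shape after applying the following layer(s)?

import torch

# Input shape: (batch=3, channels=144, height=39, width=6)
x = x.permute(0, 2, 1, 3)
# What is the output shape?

Input shape: (3, 144, 39, 6)
Output shape: (3, 39, 144, 6)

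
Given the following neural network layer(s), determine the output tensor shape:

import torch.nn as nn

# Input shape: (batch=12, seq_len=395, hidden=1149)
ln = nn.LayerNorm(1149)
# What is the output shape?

Input shape: (12, 395, 1149)
Output shape: (12, 395, 1149)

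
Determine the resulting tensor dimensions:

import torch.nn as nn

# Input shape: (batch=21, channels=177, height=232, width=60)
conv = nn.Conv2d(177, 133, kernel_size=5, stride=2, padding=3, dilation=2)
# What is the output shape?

Input shape: (21, 177, 232, 60)
Output shape: (21, 133, 115, 29)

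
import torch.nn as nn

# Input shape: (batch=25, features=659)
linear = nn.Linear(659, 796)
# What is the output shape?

Input shape: (25, 659)
Output shape: (25, 796)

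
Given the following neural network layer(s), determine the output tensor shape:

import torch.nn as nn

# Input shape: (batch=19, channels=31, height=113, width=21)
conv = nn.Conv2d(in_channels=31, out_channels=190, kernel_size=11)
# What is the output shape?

Input shape: (19, 31, 113, 21)
Output shape: (19, 190, 103, 11)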